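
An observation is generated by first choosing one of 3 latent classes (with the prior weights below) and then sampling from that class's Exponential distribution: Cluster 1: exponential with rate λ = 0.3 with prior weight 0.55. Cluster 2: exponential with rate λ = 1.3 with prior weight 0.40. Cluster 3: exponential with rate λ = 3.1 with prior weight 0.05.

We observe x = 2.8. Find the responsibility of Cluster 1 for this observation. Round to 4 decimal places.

The responsibility of component k is w_k f_k(x) divided by Σ_j w_j f_j(x).
Evaluate each component's likelihood at the observed value:
  p_1 = 0.129513
  p_2 = 0.034128
  p_3 = 0.000526848
Weight by the priors:
  w_1·p_1 = 0.55 × 0.129513 = 0.0712322
  w_2·p_2 = 0.40 × 0.034128 = 0.0136512
  w_3·p_3 = 0.05 × 0.000526848 = 2.63424e-05
Normaliser: 0.0712322 + 0.0136512 + 2.63424e-05 = 0.0849098
P(Cluster 1 | x) ≈ 0.8389

0.8389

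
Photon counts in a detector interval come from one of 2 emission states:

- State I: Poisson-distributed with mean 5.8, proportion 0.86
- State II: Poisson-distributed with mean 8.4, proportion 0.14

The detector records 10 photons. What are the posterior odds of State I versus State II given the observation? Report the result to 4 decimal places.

The posterior odds equal the prior odds times the likelihood ratio: (P(Z=i)/P(Z=j))·(f_i(x)/f_j(x)).
Poisson probabilities:
  L_I = 0.0359426
  L_II = 0.108382
Odds = (0.86/0.14) × (0.0359426/0.108382) = 6.14286 × 0.331629 ≈ 2.0372

2.0372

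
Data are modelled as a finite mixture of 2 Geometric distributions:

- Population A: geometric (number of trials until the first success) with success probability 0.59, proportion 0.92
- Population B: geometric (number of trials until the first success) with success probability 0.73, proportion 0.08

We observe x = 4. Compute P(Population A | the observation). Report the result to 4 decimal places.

Posterior ∝ prior × likelihood, so P(k | x) ∝ π_k f_k(x); normalise over all components.
Evaluate each component's likelihood at the observed value:
  L_A = 0.59·(1−0.59)^3 = 0.59·0.068921 = 0.0406634
  L_B = 0.73·(1−0.73)^3 = 0.73·0.019683 = 0.0143686
Prior × likelihood for each component:
  π_A·L_A = 0.92 × 0.0406634 = 0.0374103
  π_B·L_B = 0.08 × 0.0143686 = 0.00114949
Denominator: 0.0374103 + 0.00114949 = 0.0385598
Responsibility of Population A: 0.0374103 / 0.0385598 ≈ 0.9702

0.9702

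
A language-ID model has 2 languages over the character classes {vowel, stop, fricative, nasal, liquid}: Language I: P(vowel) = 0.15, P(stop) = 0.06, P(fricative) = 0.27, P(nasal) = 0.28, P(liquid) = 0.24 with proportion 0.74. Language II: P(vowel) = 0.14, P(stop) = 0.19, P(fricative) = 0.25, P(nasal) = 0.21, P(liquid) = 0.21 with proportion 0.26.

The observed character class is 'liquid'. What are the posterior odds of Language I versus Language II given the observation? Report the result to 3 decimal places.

3.253

Posterior odds = (P(Z=i) f_i(x)) / (P(Z=j) f_j(x)); the normalising sum cancels.
Component likelihoods at x = 'liquid':
  p_I = P(liquid | comp) = 0.24
  p_II = P(liquid | comp) = 0.21
Posterior odds = (P(Z=I)·p_I) / (P(Z=II)·p_II) = (0.74·0.24) / (0.26·0.21) = 0.1776 / 0.0546 ≈ 3.253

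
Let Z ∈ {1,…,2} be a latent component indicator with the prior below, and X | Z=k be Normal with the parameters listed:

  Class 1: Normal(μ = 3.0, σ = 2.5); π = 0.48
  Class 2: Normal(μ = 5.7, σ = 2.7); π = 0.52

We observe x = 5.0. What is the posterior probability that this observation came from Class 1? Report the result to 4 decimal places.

P(component k | x) = w_k·f_k(x) / marginal(x), where marginal(x) = Σ_j w_j·f_j(x).
Evaluate each component's likelihood at the observed value:
  L_1 = (1/(2.5·√(2π)))·exp(−(5.0−3.0)²/(2·2.5²)) = 0.159577·exp(-0.32000) = 0.115877
  L_2 = (1/(2.7·√(2π)))·exp(−(5.0−5.7)²/(2·2.7²)) = 0.147756·exp(-0.03361) = 0.142873
Prior × likelihood for each component:
  w_1·L_1 = 0.48 × 0.115877 = 0.0556208
  w_2·L_2 = 0.52 × 0.142873 = 0.074294
Marginal: 0.0556208 + 0.074294 = 0.129915
P(Class 1 | the observation) = 0.0556208 / 0.129915 ≈ 0.4281

0.4281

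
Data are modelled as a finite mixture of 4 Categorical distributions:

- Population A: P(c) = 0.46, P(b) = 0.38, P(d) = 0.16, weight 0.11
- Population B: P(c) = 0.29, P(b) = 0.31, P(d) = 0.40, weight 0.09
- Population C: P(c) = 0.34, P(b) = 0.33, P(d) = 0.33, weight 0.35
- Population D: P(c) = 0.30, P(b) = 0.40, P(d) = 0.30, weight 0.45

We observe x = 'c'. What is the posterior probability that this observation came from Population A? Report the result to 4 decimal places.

0.1530

The responsibility of component k is π_k f_k(x) divided by Σ_j π_j f_j(x).
Component likelihoods at x = 'c':
  L_A = 0.46
  L_B = 0.29
  L_C = 0.34
  L_D = 0.3
Unnormalised posteriors:
  π_A·L_A = 0.11 × 0.46 = 0.0506
  π_B·L_B = 0.09 × 0.29 = 0.0261
  π_C·L_C = 0.35 × 0.34 = 0.119
  π_D·L_D = 0.45 × 0.3 = 0.135
Normaliser: 0.0506 + 0.0261 + 0.119 + 0.135 = 0.3307
P(Population A | x) ≈ 0.1530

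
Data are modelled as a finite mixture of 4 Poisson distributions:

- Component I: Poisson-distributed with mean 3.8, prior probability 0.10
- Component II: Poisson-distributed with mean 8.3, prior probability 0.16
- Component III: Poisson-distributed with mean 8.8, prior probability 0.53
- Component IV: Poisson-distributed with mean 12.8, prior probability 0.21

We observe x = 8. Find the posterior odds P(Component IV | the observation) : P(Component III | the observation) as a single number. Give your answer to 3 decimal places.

The posterior odds equal the prior odds times the likelihood ratio: (π_i/π_j)·(f_i(x)/f_j(x)).
Evaluate each component's likelihood at the observed value:
  f_I = e^(−3.8)·3.8^8/8! = 0.0241229
  f_II = e^(−8.3)·8.3^8/8! = 0.138823
  f_III = e^(−8.8)·8.8^8/8! = 0.134446
  f_IV = e^(−12.8)·12.8^8/8! = 0.0493389
Odds = (0.21/0.53) × (0.0493389/0.134446) = 0.396226 × 0.366978 ≈ 0.145

0.145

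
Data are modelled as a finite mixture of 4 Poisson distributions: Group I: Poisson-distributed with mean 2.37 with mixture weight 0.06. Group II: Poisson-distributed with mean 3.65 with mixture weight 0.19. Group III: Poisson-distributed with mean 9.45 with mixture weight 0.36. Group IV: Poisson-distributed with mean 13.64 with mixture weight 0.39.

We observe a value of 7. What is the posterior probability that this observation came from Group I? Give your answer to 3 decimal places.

Posterior ∝ prior × likelihood, so P(k | x) ∝ P(Z=k) f_k(x); normalise over all components.
Component likelihoods at x = 7:
  p_I = e^(−2.37)·2.37^7/7! = 0.00778987
  p_II = e^(−3.65)·3.65^7/7! = 0.0445087
  p_III = e^(−9.45)·9.45^7/7! = 0.105077
  p_IV = e^(−13.64)·13.64^7/7! = 0.0207727
Weight by the priors:
  P(Z=I)·p_I = 0.06 × 0.00778987 = 0.000467392
  P(Z=II)·p_II = 0.19 × 0.0445087 = 0.00845665
  P(Z=III)·p_III = 0.36 × 0.105077 = 0.0378279
  P(Z=IV)·p_IV = 0.39 × 0.0207727 = 0.00810136
Denominator: 0.000467392 + 0.00845665 + 0.0378279 + 0.00810136 = 0.0548533
Responsibility of Group I: 0.000467392 / 0.0548533 ≈ 0.009

0.009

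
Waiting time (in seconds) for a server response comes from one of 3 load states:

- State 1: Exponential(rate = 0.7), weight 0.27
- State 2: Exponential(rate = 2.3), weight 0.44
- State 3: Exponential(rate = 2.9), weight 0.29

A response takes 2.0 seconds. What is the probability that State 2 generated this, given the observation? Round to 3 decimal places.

0.171

P(component k | x) = P(Z=k)·f_k(x) / marginal(x), where marginal(x) = Σ_j P(Z=j)·f_j(x).
Evaluate each component's likelihood at the observed value:
  p_1 = 0.172618
  p_2 = 0.0231192
  p_3 = 0.00877991
Weight by the priors:
  P(Z=1)·p_1 = 0.27 × 0.172618 = 0.0466068
  P(Z=2)·p_2 = 0.44 × 0.0231192 = 0.0101725
  P(Z=3)·p_3 = 0.29 × 0.00877991 = 0.00254617
Evidence: 0.0466068 + 0.0101725 + 0.00254617 = 0.0593255
Responsibility of State 2: 0.0101725 / 0.0593255 ≈ 0.171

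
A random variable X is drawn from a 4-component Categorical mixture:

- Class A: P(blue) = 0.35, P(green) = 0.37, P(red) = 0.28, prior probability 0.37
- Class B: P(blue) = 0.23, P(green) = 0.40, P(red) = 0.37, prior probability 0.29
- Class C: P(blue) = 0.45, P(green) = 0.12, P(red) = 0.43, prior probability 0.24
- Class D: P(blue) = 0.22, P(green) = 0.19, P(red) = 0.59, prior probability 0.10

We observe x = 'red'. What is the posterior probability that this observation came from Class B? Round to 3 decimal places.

0.288

The responsibility of component k is w_k f_k(x) divided by Σ_j w_j f_j(x).
Component likelihoods at x = 'red':
  p_A = 0.28
  p_B = 0.37
  p_C = 0.43
  p_D = 0.59
Weight by the priors:
  w_A·p_A = 0.37 × 0.28 = 0.1036
  w_B·p_B = 0.29 × 0.37 = 0.1073
  w_C·p_C = 0.24 × 0.43 = 0.1032
  w_D·p_D = 0.10 × 0.59 = 0.059
Normaliser: 0.1036 + 0.1073 + 0.1032 + 0.059 = 0.3731
P(Class B | the observation) ≈ 0.288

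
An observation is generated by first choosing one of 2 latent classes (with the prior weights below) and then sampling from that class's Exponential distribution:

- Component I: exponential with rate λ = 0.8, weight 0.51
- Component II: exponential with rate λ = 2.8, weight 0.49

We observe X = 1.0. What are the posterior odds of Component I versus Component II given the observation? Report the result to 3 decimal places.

2.197

Since P(k|x) ∝ w_k f_k(x), the posterior odds are w_i f_i(x) / (w_j f_j(x)).
Component likelihoods at x = 1.0:
  f_I = 0.359463
  f_II = 0.170268
Posterior odds = (w_I·f_I) / (w_II·f_II) = (0.51·0.359463) / (0.49·0.170268) = 0.183326 / 0.0834314 ≈ 2.197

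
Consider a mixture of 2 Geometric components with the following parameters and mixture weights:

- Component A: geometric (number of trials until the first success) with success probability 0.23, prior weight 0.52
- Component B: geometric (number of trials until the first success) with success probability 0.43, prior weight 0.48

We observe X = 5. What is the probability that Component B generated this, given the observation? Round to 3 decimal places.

0.341

The responsibility of component k is π_k f_k(x) divided by Σ_j π_j f_j(x).
Geometric probabilities:
  L_A = 0.080852
  L_B = 0.0453908
Prior × likelihood for each component:
  π_A·L_A = 0.52 × 0.080852 = 0.042043
  π_B·L_B = 0.48 × 0.0453908 = 0.0217876
Sum: 0.042043 + 0.0217876 = 0.0638306
So the posterior for Component B is 0.0217876 / 0.0638306 ≈ 0.341.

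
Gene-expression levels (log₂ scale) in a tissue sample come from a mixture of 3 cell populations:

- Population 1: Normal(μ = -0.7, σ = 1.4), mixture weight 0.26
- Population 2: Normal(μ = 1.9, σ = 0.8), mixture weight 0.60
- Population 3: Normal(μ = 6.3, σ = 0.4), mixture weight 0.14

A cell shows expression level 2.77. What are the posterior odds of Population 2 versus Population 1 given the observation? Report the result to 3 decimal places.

Only the two components matter; the odds are (π_i f_i(x)) / (π_j f_j(x)).
Normal densities:
  f_1 = (1/(1.4·√(2π)))·exp(−(2.77−-0.7)²/(2·1.4²)) = 0.284959·exp(-3.07166) = 0.0132062
  f_2 = (1/(0.8·√(2π)))·exp(−(2.77−1.9)²/(2·0.8²)) = 0.498678·exp(-0.59133) = 0.276064
  f_3 = (1/(0.4·√(2π)))·exp(−(2.77−6.3)²/(2·0.4²)) = 0.997356·exp(-38.94031) = 1.22261e-17
Posterior odds = (π_2·f_2) / (π_1·f_1) = (0.60·0.276064) / (0.26·0.0132062) = 0.165638 / 0.00343361 ≈ 48.240

48.240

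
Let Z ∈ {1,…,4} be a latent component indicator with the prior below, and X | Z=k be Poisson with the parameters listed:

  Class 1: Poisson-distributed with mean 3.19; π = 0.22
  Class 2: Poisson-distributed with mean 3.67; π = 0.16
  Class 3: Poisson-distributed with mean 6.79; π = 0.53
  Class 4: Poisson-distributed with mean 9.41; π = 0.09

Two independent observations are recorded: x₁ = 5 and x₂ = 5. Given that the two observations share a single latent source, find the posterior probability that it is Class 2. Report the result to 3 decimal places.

0.200

The responsibility of component k is π_k f_k(x) divided by Σ_j π_j f_j(x).
Since both observations come from the same component, the likelihood for component k is f_k(x₁)·f_k(x₂).
  p_1 = [0.113337] × [0.113337] = 0.0128453
  p_2 = [0.141348] × [0.141348] = 0.0199791
  p_3 = [0.135303] × [0.135303] = 0.018307
  p_4 = [0.0503565] × [0.0503565] = 0.00253578
Prior × likelihood for each component:
  π_1·p_1 = 0.22 × 0.0128453 = 0.00282597
  π_2·p_2 = 0.16 × 0.0199791 = 0.00319666
  π_3·p_3 = 0.53 × 0.018307 = 0.00970269
  π_4·p_4 = 0.09 × 0.00253578 = 0.00022822
Evidence: 0.00282597 + 0.00319666 + 0.00970269 + 0.00022822 = 0.0159535
P(Class 2 | x) = 0.00319666 / 0.0159535 ≈ 0.200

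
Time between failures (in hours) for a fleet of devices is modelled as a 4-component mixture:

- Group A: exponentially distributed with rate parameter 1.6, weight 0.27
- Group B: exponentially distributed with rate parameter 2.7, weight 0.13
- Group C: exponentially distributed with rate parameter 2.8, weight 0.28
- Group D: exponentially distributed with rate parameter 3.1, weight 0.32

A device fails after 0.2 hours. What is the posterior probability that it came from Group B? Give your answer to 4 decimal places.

0.1364

P(component k | x) = w_k·f_k(x) / marginal(x), where marginal(x) = Σ_j w_j·f_j(x).
Evaluate each component's likelihood at the observed value:
  p_A = 1.6·e^(−1.6·0.2) = 1.6·e^(−0.3200) = 1.16184
  p_B = 2.7·e^(−2.7·0.2) = 2.7·e^(−0.5400) = 1.57342
  p_C = 2.8·e^(−2.8·0.2) = 2.8·e^(−0.5600) = 1.59939
  p_D = 3.1·e^(−3.1·0.2) = 3.1·e^(−0.6200) = 1.66763
Weight by the priors:
  w_A·p_A = 0.27 × 1.16184 = 0.313696
  w_B·p_B = 0.13 × 1.57342 = 0.204545
  w_C·p_C = 0.28 × 1.59939 = 0.447828
  w_D·p_D = 0.32 × 1.66763 = 0.533641
Marginal: 0.313696 + 0.204545 + 0.447828 + 0.533641 = 1.49971
P(Group B | 0.2 hours) ≈ 0.1364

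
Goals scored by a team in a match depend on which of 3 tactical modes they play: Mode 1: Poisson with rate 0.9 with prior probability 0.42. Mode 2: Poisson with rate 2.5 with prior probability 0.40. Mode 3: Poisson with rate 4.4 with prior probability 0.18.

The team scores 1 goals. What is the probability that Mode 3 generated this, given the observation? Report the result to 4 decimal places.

0.0396

Apply Bayes' rule: the posterior for each component is proportional to its prior times its likelihood at x.
Poisson probabilities:
  L_1 = e^(−0.9)·0.9^1/1! = 0.365913
  L_2 = e^(−2.5)·2.5^1/1! = 0.205212
  L_3 = e^(−4.4)·4.4^1/1! = 0.0540203
Unnormalised posteriors:
  P(Z=1)·L_1 = 0.42 × 0.365913 = 0.153683
  P(Z=2)·L_2 = 0.40 × 0.205212 = 0.082085
  P(Z=3)·L_3 = 0.18 × 0.0540203 = 0.00972365
Sum: 0.153683 + 0.082085 + 0.00972365 = 0.245492
Responsibility of Mode 3: 0.00972365 / 0.245492 ≈ 0.0396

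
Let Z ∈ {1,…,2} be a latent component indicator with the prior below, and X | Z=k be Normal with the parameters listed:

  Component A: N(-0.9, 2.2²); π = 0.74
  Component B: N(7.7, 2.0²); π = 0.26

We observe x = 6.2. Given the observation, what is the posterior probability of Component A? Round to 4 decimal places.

0.0184

By Bayes' theorem, P(k | x) = π_k f_k(x) / Σ_j π_j f_j(x).
Normal densities:
  p_A = 0.000992741
  p_B = 0.150569
Prior × likelihood for each component:
  π_A·p_A = 0.74 × 0.000992741 = 0.000734629
  π_B·p_B = 0.26 × 0.150569 = 0.0391479
Normaliser: 0.000734629 + 0.0391479 = 0.0398825
P(Component A | the observation) = 0.000734629 / 0.0398825 ≈ 0.0184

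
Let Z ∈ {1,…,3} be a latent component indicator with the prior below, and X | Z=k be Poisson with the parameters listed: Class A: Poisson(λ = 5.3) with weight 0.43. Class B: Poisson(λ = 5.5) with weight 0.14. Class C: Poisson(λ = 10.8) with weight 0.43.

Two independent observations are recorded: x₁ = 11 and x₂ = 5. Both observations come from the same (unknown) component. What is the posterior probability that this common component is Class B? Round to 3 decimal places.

Apply Bayes' rule: the posterior for each component is proportional to its prior times its likelihood at x.
Since both observations come from the same component, the likelihood for component k is f_k(x₁)·f_k(x₂).
  f_A = [0.0115909] × [0.173955] = 0.0020163
  f_B = [0.0142631] × [0.171401] = 0.00244471
  f_C = [0.119159] × [0.024978] = 0.00297634
Prior × likelihood for each component:
  π_A·f_A = 0.43 × 0.0020163 = 0.00086701
  π_B·f_B = 0.14 × 0.00244471 = 0.000342259
  π_C·f_C = 0.43 × 0.00297634 = 0.00127983
Denominator: 0.00086701 + 0.000342259 + 0.00127983 = 0.00248909
So the posterior for Class B is 0.000342259 / 0.00248909 ≈ 0.138.

0.138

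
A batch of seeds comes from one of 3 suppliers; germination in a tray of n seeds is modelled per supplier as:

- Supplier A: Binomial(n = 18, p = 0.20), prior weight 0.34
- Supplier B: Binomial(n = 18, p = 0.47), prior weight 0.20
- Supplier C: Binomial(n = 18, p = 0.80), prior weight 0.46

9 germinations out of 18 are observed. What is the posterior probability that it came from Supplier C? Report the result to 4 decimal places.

Posterior ∝ prior × likelihood, so P(k | x) ∝ w_k f_k(x); normalise over all components.
Evaluate each component's likelihood at the observed value:
  L_A = C(18,9)·0.20^9·0.80^9 = 48620·5.12e-07·0.134218 = 0.00334114
  L_B = C(18,9)·0.47^9·0.53^9 = 48620·0.00111913·0.00329976 = 0.179547
  L_C = C(18,9)·0.80^9·0.20^9 = 48620·0.134218·5.12e-07 = 0.00334114
Weight by the priors:
  w_A·L_A = 0.34 × 0.00334114 = 0.00113599
  w_B·L_B = 0.20 × 0.179547 = 0.0359094
  w_C·L_C = 0.46 × 0.00334114 = 0.00153692
Denominator: 0.00113599 + 0.0359094 + 0.00153692 = 0.0385823
So the posterior for Supplier C is 0.00153692 / 0.0385823 ≈ 0.0398.

0.0398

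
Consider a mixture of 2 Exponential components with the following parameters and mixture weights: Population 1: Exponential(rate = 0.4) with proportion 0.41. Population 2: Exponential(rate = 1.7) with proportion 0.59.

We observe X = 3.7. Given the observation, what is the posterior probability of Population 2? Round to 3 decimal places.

By Bayes' theorem, P(k | x) = w_k f_k(x) / Σ_j w_j f_j(x).
Evaluate each component's likelihood at the observed value:
  L_1 = 0.0910551
  L_2 = 0.00315309
Prior × likelihood for each component:
  w_1·L_1 = 0.41 × 0.0910551 = 0.0373326
  w_2·L_2 = 0.59 × 0.00315309 = 0.00186032
Denominator: 0.0373326 + 0.00186032 = 0.0391929
P(Population 2 | x) ≈ 0.047

0.047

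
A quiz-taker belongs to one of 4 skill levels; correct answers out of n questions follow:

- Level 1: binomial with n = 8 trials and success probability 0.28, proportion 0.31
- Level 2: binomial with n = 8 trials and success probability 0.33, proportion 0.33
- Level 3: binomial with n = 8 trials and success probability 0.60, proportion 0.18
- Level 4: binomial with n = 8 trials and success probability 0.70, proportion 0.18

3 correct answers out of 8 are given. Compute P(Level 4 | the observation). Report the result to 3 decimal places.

P(component k | x) = π_k·f_k(x) / marginal(x), where marginal(x) = Σ_j π_j·f_j(x).
Evaluate each component's likelihood at the observed value:
  L_1 = 0.237862
  L_2 = 0.271709
  L_3 = 0.123863
  L_4 = 0.0466754
Unnormalised posteriors:
  π_1·L_1 = 0.31 × 0.237862 = 0.0737371
  π_2·L_2 = 0.33 × 0.271709 = 0.0896639
  π_3·L_3 = 0.18 × 0.123863 = 0.0222953
  π_4·L_4 = 0.18 × 0.0466754 = 0.00840158
Normaliser: 0.0737371 + 0.0896639 + 0.0222953 + 0.00840158 = 0.194098
Responsibility of Level 4: 0.00840158 / 0.194098 ≈ 0.043

0.043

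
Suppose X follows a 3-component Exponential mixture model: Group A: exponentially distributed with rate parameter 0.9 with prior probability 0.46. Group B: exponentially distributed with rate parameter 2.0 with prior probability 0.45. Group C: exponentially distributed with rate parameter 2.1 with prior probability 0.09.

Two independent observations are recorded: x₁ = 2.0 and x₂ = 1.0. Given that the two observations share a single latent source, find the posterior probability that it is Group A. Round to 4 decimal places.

P(component k | x) = π_k·f_k(x) / marginal(x), where marginal(x) = Σ_j π_j·f_j(x).
Since both observations come from the same component, the likelihood for component k is f_k(x₁)·f_k(x₂).
  L_A = [0.9·e^(−0.9·2.0) = 0.9·e^(−1.8000) = 0.148769] × [0.365913] = 0.0544365
  L_B = [2.0·e^(−2.0·2.0) = 2.0·e^(−4.0000) = 0.0366313] × [0.270671] = 0.00991501
  L_C = [2.1·e^(−2.1·2.0) = 2.1·e^(−4.2000) = 0.0314907] × [0.257158] = 0.0080981
Unnormalised posteriors:
  π_A·L_A = 0.46 × 0.0544365 = 0.0250408
  π_B·L_B = 0.45 × 0.00991501 = 0.00446175
  π_C·L_C = 0.09 × 0.0080981 = 0.000728829
Normaliser: 0.0250408 + 0.00446175 + 0.000728829 = 0.0302314
P(Group A | data) ≈ 0.8283

0.8283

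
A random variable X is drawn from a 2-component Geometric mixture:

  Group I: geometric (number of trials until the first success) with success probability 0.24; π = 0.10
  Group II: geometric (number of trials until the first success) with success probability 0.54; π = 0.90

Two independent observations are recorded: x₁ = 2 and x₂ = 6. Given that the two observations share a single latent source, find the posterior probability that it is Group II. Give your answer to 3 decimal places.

By Bayes' theorem, P(k | x) = π_k f_k(x) / Σ_j π_j f_j(x).
Since both observations come from the same component, the likelihood for component k is f_k(x₁)·f_k(x₂).
  L_I = [0.24·(1−0.24)^1 = 0.24·0.76 = 0.1824] × [0.0608526] = 0.0110995
  L_II = [0.54·(1−0.54)^1 = 0.54·0.46 = 0.2484] × [0.011122] = 0.0027627
Multiply by the mixture weights:
  π_I·L_I = 0.10 × 0.0110995 = 0.00110995
  π_II·L_II = 0.90 × 0.0027627 = 0.00248643
Marginal: 0.00110995 + 0.00248643 = 0.00359639
Responsibility of Group II: 0.00248643 / 0.00359639 ≈ 0.691

0.691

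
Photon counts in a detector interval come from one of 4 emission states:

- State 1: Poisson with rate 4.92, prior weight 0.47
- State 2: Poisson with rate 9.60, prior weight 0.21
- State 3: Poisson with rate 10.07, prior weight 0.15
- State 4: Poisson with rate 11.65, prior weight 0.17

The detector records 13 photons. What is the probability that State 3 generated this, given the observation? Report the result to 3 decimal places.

P(component k | x) = w_k·f_k(x) / marginal(x), where marginal(x) = Σ_j w_j·f_j(x).
Evaluate each component's likelihood at the observed value:
  f_1 = e^(−4.92)·4.92^13/13! = 0.00116021
  f_2 = e^(−9.60)·9.60^13/13! = 0.0639762
  f_3 = e^(−10.07)·10.07^13/13! = 0.0744316
  f_4 = e^(−11.65)·11.65^13/13! = 0.101959
Unnormalised posteriors:
  w_1·f_1 = 0.47 × 0.00116021 = 0.000545299
  w_2·f_2 = 0.21 × 0.0639762 = 0.013435
  w_3·f_3 = 0.15 × 0.0744316 = 0.0111647
  w_4·f_4 = 0.17 × 0.101959 = 0.017333
Denominator: 0.000545299 + 0.013435 + 0.0111647 + 0.017333 = 0.0424781
P(State 3 | 13 photons) = 0.0111647 / 0.0424781 ≈ 0.263

0.263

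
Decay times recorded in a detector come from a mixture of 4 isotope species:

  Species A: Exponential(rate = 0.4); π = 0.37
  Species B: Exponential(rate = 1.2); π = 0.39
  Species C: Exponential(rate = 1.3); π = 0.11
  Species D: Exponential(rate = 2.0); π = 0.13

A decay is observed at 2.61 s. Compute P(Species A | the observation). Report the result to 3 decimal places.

P(component k | x) = w_k·f_k(x) / marginal(x), where marginal(x) = Σ_j w_j·f_j(x).
Evaluate each component's likelihood at the observed value:
  L_A = 0.140817
  L_B = 0.0523565
  L_C = 0.04369
  L_D = 0.0108147
Unnormalised posteriors:
  w_A·L_A = 0.37 × 0.140817 = 0.0521025
  w_B·L_B = 0.39 × 0.0523565 = 0.0204191
  w_C·L_C = 0.11 × 0.04369 = 0.0048059
  w_D·L_D = 0.13 × 0.0108147 = 0.00140591
Evidence: 0.0521025 + 0.0204191 + 0.0048059 + 0.00140591 = 0.0787333
P(Species A | x) ≈ 0.662

0.662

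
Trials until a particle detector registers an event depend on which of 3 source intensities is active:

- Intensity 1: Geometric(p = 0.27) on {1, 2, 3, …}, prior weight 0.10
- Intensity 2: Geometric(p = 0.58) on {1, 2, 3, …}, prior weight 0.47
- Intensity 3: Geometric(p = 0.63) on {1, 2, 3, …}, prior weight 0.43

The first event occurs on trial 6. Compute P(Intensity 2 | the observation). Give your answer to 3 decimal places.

0.323

Posterior ∝ prior × likelihood, so P(k | x) ∝ π_k f_k(x); normalise over all components.
Geometric probabilities:
  p_1 = 0.27·(1−0.27)^5 = 0.27·0.207307 = 0.0559729
  p_2 = 0.58·(1−0.58)^5 = 0.58·0.0130691 = 0.00758009
  p_3 = 0.63·(1−0.63)^5 = 0.63·0.0069344 = 0.00436867
Multiply by the mixture weights:
  π_1·p_1 = 0.10 × 0.0559729 = 0.00559729
  π_2·p_2 = 0.47 × 0.00758009 = 0.00356264
  π_3·p_3 = 0.43 × 0.00436867 = 0.00187853
Sum: 0.00559729 + 0.00356264 + 0.00187853 = 0.0110385
So the posterior for Intensity 2 is 0.00356264 / 0.0110385 ≈ 0.323.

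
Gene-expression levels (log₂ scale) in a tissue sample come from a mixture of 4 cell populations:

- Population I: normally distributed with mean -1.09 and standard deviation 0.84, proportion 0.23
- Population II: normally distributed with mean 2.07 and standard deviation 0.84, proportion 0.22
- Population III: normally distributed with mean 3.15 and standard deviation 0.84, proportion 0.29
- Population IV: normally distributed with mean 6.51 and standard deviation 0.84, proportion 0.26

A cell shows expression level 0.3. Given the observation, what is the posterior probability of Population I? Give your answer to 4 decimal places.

The responsibility of component k is w_k f_k(x) divided by Σ_j w_j f_j(x).
Evaluate each component's likelihood at the observed value:
  p_I = (1/(0.84·√(2π)))·exp(−(0.3−-1.09)²/(2·0.84²)) = 0.474931·exp(-1.36912) = 0.12079
  p_II = (1/(0.84·√(2π)))·exp(−(0.3−2.07)²/(2·0.84²)) = 0.474931·exp(-2.22003) = 0.0515805
  p_III = (1/(0.84·√(2π)))·exp(−(0.3−3.15)²/(2·0.84²)) = 0.474931·exp(-5.75574) = 0.00150295
  p_IV = (1/(0.84·√(2π)))·exp(−(0.3−6.51)²/(2·0.84²)) = 0.474931·exp(-27.32717) = 6.43565e-13
Weight by the priors:
  w_I·p_I = 0.23 × 0.12079 = 0.0277816
  w_II·p_II = 0.22 × 0.0515805 = 0.0113477
  w_III·p_III = 0.29 × 0.00150295 = 0.000435856
  w_IV·p_IV = 0.26 × 6.43565e-13 = 1.67327e-13
Normaliser: 0.0277816 + 0.0113477 + 0.000435856 + 1.67327e-13 = 0.0395652
P(Population I | the observation) ≈ 0.7022

0.7022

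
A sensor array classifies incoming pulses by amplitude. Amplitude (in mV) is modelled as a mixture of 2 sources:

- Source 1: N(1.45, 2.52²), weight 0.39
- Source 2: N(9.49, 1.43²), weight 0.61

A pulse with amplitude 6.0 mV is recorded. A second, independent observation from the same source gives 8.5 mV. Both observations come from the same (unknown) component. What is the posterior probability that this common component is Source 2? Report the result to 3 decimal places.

0.980

By Bayes' theorem, P(k | x) = w_k f_k(x) / Σ_j w_j f_j(x).
Since both observations come from the same component, the likelihood for component k is f_k(x₁)·f_k(x₂).
  L_1 = [0.0310172] × [0.00316205] = 9.80781e-05
  L_2 = [0.0141962] × [0.219532] = 0.00311653
Weight by the priors:
  w_1·L_1 = 0.39 × 9.80781e-05 = 3.82505e-05
  w_2·L_2 = 0.61 × 0.00311653 = 0.00190108
Marginal: 3.82505e-05 + 0.00190108 = 0.00193933
So the posterior for Source 2 is 0.00190108 / 0.00193933 ≈ 0.980.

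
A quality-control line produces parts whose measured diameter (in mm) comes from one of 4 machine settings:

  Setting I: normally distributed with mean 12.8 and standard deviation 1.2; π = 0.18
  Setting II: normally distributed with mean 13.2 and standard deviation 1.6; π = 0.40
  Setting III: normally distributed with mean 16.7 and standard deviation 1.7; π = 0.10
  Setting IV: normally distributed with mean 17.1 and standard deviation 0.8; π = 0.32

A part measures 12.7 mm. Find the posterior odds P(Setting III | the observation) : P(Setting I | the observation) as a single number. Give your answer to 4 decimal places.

Posterior odds = (P(Z=i) f_i(x)) / (P(Z=j) f_j(x)); the normalising sum cancels.
Component likelihoods at x = 12.7 mm:
  L_I = (1/(1.2·√(2π)))·exp(−(12.7−12.8)²/(2·1.2²)) = 0.332452·exp(-0.00347) = 0.3313
  L_II = (1/(1.6·√(2π)))·exp(−(12.7−13.2)²/(2·1.6²)) = 0.249339·exp(-0.04883) = 0.237457
  L_III = (1/(1.7·√(2π)))·exp(−(12.7−16.7)²/(2·1.7²)) = 0.234672·exp(-2.76817) = 0.014732
  L_IV = (1/(0.8·√(2π)))·exp(−(12.7−17.1)²/(2·0.8²)) = 0.498678·exp(-15.12500) = 1.34622e-07
Odds = (0.10/0.18) × (0.014732/0.3313) = 0.555556 × 0.0444673 ≈ 0.0247

0.0247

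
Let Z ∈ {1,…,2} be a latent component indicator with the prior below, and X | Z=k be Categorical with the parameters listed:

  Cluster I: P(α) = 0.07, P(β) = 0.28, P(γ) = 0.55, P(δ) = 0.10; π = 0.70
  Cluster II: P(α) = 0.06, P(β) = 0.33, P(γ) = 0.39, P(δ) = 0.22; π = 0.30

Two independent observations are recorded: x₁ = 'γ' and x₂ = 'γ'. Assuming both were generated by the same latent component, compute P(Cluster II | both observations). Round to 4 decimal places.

P(component k | x) = P(Z=k)·f_k(x) / marginal(x), where marginal(x) = Σ_j P(Z=j)·f_j(x).
Since both observations come from the same component, the likelihood for component k is f_k(x₁)·f_k(x₂).
  p_I = [P(γ | comp) = 0.55] × [0.55] = 0.3025
  p_II = [P(γ | comp) = 0.39] × [0.39] = 0.1521
Unnormalised posteriors:
  P(Z=I)·p_I = 0.70 × 0.3025 = 0.21175
  P(Z=II)·p_II = 0.30 × 0.1521 = 0.04563
Marginal: 0.21175 + 0.04563 = 0.25738
So the posterior for Cluster II is 0.04563 / 0.25738 ≈ 0.1773.

0.1773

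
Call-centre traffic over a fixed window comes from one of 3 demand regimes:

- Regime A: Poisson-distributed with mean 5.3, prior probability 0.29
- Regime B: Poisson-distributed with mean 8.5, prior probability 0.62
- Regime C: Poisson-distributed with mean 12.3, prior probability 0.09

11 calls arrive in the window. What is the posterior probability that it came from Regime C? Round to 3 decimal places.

0.151

The responsibility of component k is w_k f_k(x) divided by Σ_j w_j f_j(x).
Evaluate each component's likelihood at the observed value:
  f_A = e^(−5.3)·5.3^11/11! = 0.0115909
  f_B = e^(−8.5)·8.5^11/11! = 0.0853001
  f_C = e^(−12.3)·12.3^11/11! = 0.111168
Weight by the priors:
  w_A·f_A = 0.29 × 0.0115909 = 0.00336137
  w_B·f_B = 0.62 × 0.0853001 = 0.052886
  w_C·f_C = 0.09 × 0.111168 = 0.0100051
Denominator: 0.00336137 + 0.052886 + 0.0100051 = 0.0662525
P(Regime C | data) = 0.0100051 / 0.0662525 ≈ 0.151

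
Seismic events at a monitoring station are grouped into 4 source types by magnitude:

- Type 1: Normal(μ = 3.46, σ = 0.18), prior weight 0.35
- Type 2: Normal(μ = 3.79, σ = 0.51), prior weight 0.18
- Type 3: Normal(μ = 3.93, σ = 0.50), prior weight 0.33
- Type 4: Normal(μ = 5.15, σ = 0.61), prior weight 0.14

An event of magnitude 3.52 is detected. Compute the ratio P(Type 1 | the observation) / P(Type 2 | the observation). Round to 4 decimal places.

5.9955

The posterior odds equal the prior odds times the likelihood ratio: (π_i/π_j)·(f_i(x)/f_j(x)).
Component likelihoods at x = 3.52:
  f_1 = (1/(0.18·√(2π)))·exp(−(3.52−3.46)²/(2·0.18²)) = 2.216346·exp(-0.05556) = 2.09657
  f_2 = (1/(0.51·√(2π)))·exp(−(3.52−3.79)²/(2·0.51²)) = 0.782240·exp(-0.14014) = 0.679952
  f_3 = (1/(0.50·√(2π)))·exp(−(3.52−3.93)²/(2·0.50²)) = 0.797885·exp(-0.33620) = 0.570073
  f_4 = (1/(0.61·√(2π)))·exp(−(3.52−5.15)²/(2·0.61²)) = 0.654004·exp(-3.57014) = 0.0184114
0.733801 / 0.122391 ≈ 5.9955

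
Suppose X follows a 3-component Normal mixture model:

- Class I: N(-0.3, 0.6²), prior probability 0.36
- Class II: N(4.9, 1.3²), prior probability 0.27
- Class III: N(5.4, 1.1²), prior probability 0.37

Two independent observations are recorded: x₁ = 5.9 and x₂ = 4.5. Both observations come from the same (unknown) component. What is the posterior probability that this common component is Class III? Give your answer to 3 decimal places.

The responsibility of component k is P(Z=k) f_k(x) divided by Σ_j P(Z=j) f_j(x).
Since both observations come from the same component, the likelihood for component k is f_k(x₁)·f_k(x₂).
  p_I = [4.32772e-24] × [8.42045e-15] = 3.64413e-38
  p_II = [0.228285] × [0.29269] = 0.0668168
  p_III = [0.327079] × [0.25951] = 0.0848802
Unnormalised posteriors:
  P(Z=I)·p_I = 0.36 × 3.64413e-38 = 1.31189e-38
  P(Z=II)·p_II = 0.27 × 0.0668168 = 0.0180405
  P(Z=III)·p_III = 0.37 × 0.0848802 = 0.0314057
Marginal: 1.31189e-38 + 0.0180405 + 0.0314057 = 0.0494462
So the posterior for Class III is 0.0314057 / 0.0494462 ≈ 0.635.

0.635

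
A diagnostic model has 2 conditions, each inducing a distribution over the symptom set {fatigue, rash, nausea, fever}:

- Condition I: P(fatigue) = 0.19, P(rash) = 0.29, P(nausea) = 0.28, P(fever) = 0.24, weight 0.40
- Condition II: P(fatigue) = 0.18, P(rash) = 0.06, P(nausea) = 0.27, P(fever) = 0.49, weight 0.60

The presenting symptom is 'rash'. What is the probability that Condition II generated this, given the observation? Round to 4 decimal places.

0.2368

By Bayes' theorem, P(k | x) = π_k f_k(x) / Σ_j π_j f_j(x).
Evaluate each component's likelihood at the observed value:
  p_I = P(rash | comp) = 0.29
  p_II = P(rash | comp) = 0.06
Unnormalised posteriors:
  π_I·p_I = 0.40 × 0.29 = 0.116
  π_II·p_II = 0.60 × 0.06 = 0.036
Sum: 0.116 + 0.036 = 0.152
Responsibility of Condition II: 0.036 / 0.152 ≈ 0.2368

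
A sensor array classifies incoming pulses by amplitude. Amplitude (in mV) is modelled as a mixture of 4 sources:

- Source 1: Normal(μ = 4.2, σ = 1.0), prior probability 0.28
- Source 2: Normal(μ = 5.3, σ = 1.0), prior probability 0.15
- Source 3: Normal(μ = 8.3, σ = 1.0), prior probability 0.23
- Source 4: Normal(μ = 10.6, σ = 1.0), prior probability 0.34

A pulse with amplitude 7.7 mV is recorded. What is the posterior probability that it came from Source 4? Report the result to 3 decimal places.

0.025

P(component k | x) = P(Z=k)·f_k(x) / marginal(x), where marginal(x) = Σ_j P(Z=j)·f_j(x).
Normal densities:
  L_1 = 0.000872683
  L_2 = 0.0223945
  L_3 = 0.333225
  L_4 = 0.00595253
Multiply by the mixture weights:
  P(Z=1)·L_1 = 0.28 × 0.000872683 = 0.000244351
  P(Z=2)·L_2 = 0.15 × 0.0223945 = 0.00335918
  P(Z=3)·L_3 = 0.23 × 0.333225 = 0.0766417
  P(Z=4)·L_4 = 0.34 × 0.00595253 = 0.00202386
Normaliser: 0.000244351 + 0.00335918 + 0.0766417 + 0.00202386 = 0.0822691
P(Source 4 | the observation) ≈ 0.025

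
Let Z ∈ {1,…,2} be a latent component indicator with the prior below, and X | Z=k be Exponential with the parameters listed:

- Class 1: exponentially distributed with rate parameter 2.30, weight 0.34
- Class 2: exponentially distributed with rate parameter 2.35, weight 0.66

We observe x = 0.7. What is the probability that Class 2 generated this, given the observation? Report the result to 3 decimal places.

By Bayes' theorem, P(k | x) = π_k f_k(x) / Σ_j π_j f_j(x).
Component likelihoods at x = 0.7:
  L_1 = 2.30·e^(−2.30·0.7) = 2.30·e^(−1.6100) = 0.459742
  L_2 = 2.35·e^(−2.35·0.7) = 2.35·e^(−1.6450) = 0.45358
Multiply by the mixture weights:
  π_1·L_1 = 0.34 × 0.459742 = 0.156312
  π_2·L_2 = 0.66 × 0.45358 = 0.299362
Denominator: 0.156312 + 0.299362 = 0.455675
Responsibility of Class 2: 0.299362 / 0.455675 ≈ 0.657

0.657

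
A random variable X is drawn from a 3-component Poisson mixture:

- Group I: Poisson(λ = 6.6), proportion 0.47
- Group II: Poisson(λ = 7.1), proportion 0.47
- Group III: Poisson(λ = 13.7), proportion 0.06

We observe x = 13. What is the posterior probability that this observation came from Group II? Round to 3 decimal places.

0.395

By Bayes' theorem, P(k | x) = π_k f_k(x) / Σ_j π_j f_j(x).
Component likelihoods at x = 13:
  f_I = e^(−6.6)·6.6^13/13! = 0.00985025
  f_II = e^(−7.1)·7.1^13/13! = 0.0154379
  f_III = e^(−13.7)·13.7^13/13! = 0.107957
Prior × likelihood for each component:
  π_I·f_I = 0.47 × 0.00985025 = 0.00462962
  π_II·f_II = 0.47 × 0.0154379 = 0.0072558
  π_III·f_III = 0.06 × 0.107957 = 0.00647745
Marginal: 0.00462962 + 0.0072558 + 0.00647745 = 0.0183629
Responsibility of Group II: 0.0072558 / 0.0183629 ≈ 0.395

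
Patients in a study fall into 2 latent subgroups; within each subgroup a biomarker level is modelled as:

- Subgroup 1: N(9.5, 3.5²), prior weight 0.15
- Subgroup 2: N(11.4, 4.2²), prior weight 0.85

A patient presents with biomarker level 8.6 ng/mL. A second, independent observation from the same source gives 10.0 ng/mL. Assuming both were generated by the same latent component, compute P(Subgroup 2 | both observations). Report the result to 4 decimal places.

Posterior ∝ prior × likelihood, so P(k | x) ∝ P(Z=k) f_k(x); normalise over all components.
Since both observations come from the same component, the likelihood for component k is f_k(x₁)·f_k(x₂).
  p_1 = [0.110277] × [0.112826] = 0.0124421
  p_2 = [0.076059] × [0.0898531] = 0.00683415
Weight by the priors:
  P(Z=1)·p_1 = 0.15 × 0.0124421 = 0.00186632
  P(Z=2)·p_2 = 0.85 × 0.00683415 = 0.00580902
Evidence: 0.00186632 + 0.00580902 = 0.00767534
So the posterior for Subgroup 2 is 0.00580902 / 0.00767534 ≈ 0.7568.

0.7568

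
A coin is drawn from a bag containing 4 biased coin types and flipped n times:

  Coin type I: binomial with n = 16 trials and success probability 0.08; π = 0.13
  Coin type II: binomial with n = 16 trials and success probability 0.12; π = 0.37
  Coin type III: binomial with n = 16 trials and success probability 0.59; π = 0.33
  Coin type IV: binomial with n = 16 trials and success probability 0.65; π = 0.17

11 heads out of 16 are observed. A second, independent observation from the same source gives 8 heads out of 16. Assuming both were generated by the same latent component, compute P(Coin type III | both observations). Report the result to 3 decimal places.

Apply Bayes' rule: the posterior for each component is proportional to its prior times its likelihood at x.
Since both observations come from the same component, the likelihood for component k is f_k(x₁)·f_k(x₂).
  f_I = [2.47293e-09] × [1.10816e-05] = 2.74039e-14
  f_II = [1.71273e-07] × [0.000199017] = 3.40863e-11
  f_III = [0.152607] × [0.150892] = 0.0230271
  f_IV = [0.200757] × [0.0923485] = 0.0185396
Unnormalised posteriors:
  π_I·f_I = 0.13 × 2.74039e-14 = 3.56251e-15
  π_II·f_II = 0.37 × 3.40863e-11 = 1.26119e-11
  π_III·f_III = 0.33 × 0.0230271 = 0.00759895
  π_IV·f_IV = 0.17 × 0.0185396 = 0.00315173
Evidence: 3.56251e-15 + 1.26119e-11 + 0.00759895 + 0.00315173 = 0.0107507
Responsibility of Coin type III: 0.00759895 / 0.0107507 ≈ 0.707

0.707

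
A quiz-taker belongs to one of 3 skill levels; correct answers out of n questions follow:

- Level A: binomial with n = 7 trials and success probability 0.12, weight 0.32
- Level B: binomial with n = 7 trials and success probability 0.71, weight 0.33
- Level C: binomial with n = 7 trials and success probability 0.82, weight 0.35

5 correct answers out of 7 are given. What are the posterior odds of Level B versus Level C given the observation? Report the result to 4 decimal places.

Only the two components matter; the odds are (P(Z=i) f_i(x)) / (P(Z=j) f_j(x)).
Component likelihoods at x = 5 correct answers out of 7:
  f_A = 0.000404661
  f_B = 0.318645
  f_C = 0.252251
Odds = (0.33/0.35) × (0.318645/0.252251) = 0.942857 × 1.2632 ≈ 1.1910

1.1910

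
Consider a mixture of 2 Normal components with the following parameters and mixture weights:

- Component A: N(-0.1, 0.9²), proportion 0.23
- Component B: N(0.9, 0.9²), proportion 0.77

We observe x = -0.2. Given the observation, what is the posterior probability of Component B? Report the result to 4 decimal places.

0.6148

Posterior ∝ prior × likelihood, so P(k | x) ∝ π_k f_k(x); normalise over all components.
Component likelihoods at x = -0.2:
  L_A = (1/(0.9·√(2π)))·exp(−(-0.2−-0.1)²/(2·0.9²)) = 0.443269·exp(-0.00617) = 0.440541
  L_B = (1/(0.9·√(2π)))·exp(−(-0.2−0.9)²/(2·0.9²)) = 0.443269·exp(-0.74691) = 0.210033
Unnormalised posteriors:
  π_A·L_A = 0.23 × 0.440541 = 0.101325
  π_B·L_B = 0.77 × 0.210033 = 0.161725
Marginal: 0.101325 + 0.161725 = 0.26305
P(Component B | -0.2) ≈ 0.6148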